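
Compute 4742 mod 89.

4742 = 53*89 + 25, so 4742 ≡ 25 (mod 89).

25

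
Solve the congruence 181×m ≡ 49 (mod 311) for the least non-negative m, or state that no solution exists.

gcd(181, 311) = 1, so a unique solution mod 311 exists.
181⁻¹ ≡ 122 (mod 311).
m ≡ 122×49 ≡ 69 (mod 311).

69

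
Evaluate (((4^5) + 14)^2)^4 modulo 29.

23

(4)^5 ≡ 9 (mod 29)
9 + 14 = 23
(23)^2 ≡ 7 (mod 29)
(7)^4 ≡ 23 (mod 29)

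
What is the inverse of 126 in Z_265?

Apply the Euclidean algorithm and back-substitute:
265 = 2×126 + 13
126 = 9×13 + 9
13 = 1×9 + 4
9 = 2×4 + 1
4 = 4×1 + 0
gcd(126, 265) = 1, so the inverse exists.
Back-substitute for 1:
1 = 1×9 − 2×4
  = −2×13 + 3×9
  = 3×126 − 29×13
  = −29×265 + 61×126
So 126⁻¹ ≡ 61 (mod 265).

61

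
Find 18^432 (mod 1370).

By square-and-multiply:
432 in binary is 110110000, i.e. 432 = 256 + 128 + 32 + 16.
18^1 ≡ 18 (mod 1370)
18^2 ≡ 18^2 = 324 (mod 1370)
18^4 ≡ 324^2 = 104976 ≡ 856 (mod 1370)
18^8 ≡ 856^2 = 732736 ≡ 1156 (mod 1370)
18^16 ≡ 1156^2 = 1336336 ≡ 586 (mod 1370)
18^32 ≡ 586^2 = 343396 ≡ 896 (mod 1370)
18^64 ≡ 896^2 = 802816 ≡ 1366 (mod 1370)
18^128 ≡ 1366^2 = 1865956 ≡ 16 (mod 1370)
18^256 ≡ 16^2 = 256 (mod 1370)
18^432 = 18^256 · 18^128 · 18^32 · 18^16 ≡ 256 · 16 · 896 · 586 (mod 1370).
Accumulate the product:
256 · 16 = 4096 ≡ 1356
1356 · 896 = 1214976 ≡ 1156
1156 · 586 = 677416 ≡ 636

636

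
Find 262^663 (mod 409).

1

Using repeated squaring:
663 in binary is 1010010111, i.e. 663 = 512 + 128 + 16 + 4 + 2 + 1.
262^1 ≡ 262 (mod 409)
262^2 ≡ 262^2 = 68644 ≡ 341 (mod 409)
262^4 ≡ 341^2 = 116281 ≡ 125 (mod 409)
262^8 ≡ 125^2 = 15625 ≡ 83 (mod 409)
262^16 ≡ 83^2 = 6889 ≡ 345 (mod 409)
262^32 ≡ 345^2 = 119025 ≡ 6 (mod 409)
262^64 ≡ 6^2 = 36 (mod 409)
262^128 ≡ 36^2 = 1296 ≡ 69 (mod 409)
262^256 ≡ 69^2 = 4761 ≡ 262 (mod 409)
262^512 ≡ 262^2 = 68644 ≡ 341 (mod 409)
262^663 = 262^512 · 262^128 · 262^16 · 262^4 · 262^2 · 262^1 ≡ 341 · 69 · 345 · 125 · 341 · 262 (mod 409).
Accumulate the product:
341 · 69 = 23529 ≡ 216
216 · 345 = 74520 ≡ 82
82 · 125 = 10250 ≡ 25
25 · 341 = 8525 ≡ 345
345 · 262 = 90390 ≡ 1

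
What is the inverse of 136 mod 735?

735 = 5×136 + 55
136 = 2×55 + 26
55 = 2×26 + 3
26 = 8×3 + 2
3 = 1×2 + 1
2 = 2×1 + 0
gcd(136, 735) = 1, so the inverse exists.
Back-substitute for 1:
1 = 1×3 − 1×2
  = −1×26 + 9×3
  = 9×55 − 19×26
  = −19×136 + 47×55
  = 47×735 − 254×136
So 136⁻¹ ≡ −254 ≡ 481 (mod 735).

481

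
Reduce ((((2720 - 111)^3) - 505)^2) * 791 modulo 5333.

2605

2720 - 111 = 2609
(2609)^3 ≡ 1212 (mod 5333)
1212 - 505 = 707
(707)^2 ≡ 3880 (mod 5333)
3880 * 791 = 3069080 ≡ 2605 (mod 5333)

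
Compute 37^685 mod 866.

829

Compute successive squares:
685 in binary is 1010101101, i.e. 685 = 512 + 128 + 32 + 8 + 4 + 1.
37^1 ≡ 37 (mod 866)
37^2 ≡ 37^2 = 1369 ≡ 503 (mod 866)
37^4 ≡ 503^2 = 253009 ≡ 137 (mod 866)
37^8 ≡ 137^2 = 18769 ≡ 583 (mod 866)
37^16 ≡ 583^2 = 339889 ≡ 417 (mod 866)
37^32 ≡ 417^2 = 173889 ≡ 689 (mod 866)
37^64 ≡ 689^2 = 474721 ≡ 153 (mod 866)
37^128 ≡ 153^2 = 23409 ≡ 27 (mod 866)
37^256 ≡ 27^2 = 729 (mod 866)
37^512 ≡ 729^2 = 531441 ≡ 583 (mod 866)
37^685 = 37^512 · 37^128 · 37^32 · 37^8 · 37^4 · 37^1 ≡ 583 · 27 · 689 · 583 · 137 · 37 (mod 866).
Accumulate the product:
583 · 27 = 15741 ≡ 153
153 · 689 = 105417 ≡ 631
631 · 583 = 367873 ≡ 689
689 · 137 = 94393 ≡ 865
865 · 37 = 32005 ≡ 829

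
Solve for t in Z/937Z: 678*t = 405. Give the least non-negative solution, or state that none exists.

154

gcd(678, 937) = 1, so a unique solution mod 937 exists.
678⁻¹ ≡ 123 (mod 937).
t ≡ 123*405 ≡ 154 (mod 937).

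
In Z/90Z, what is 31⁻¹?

61

Apply the Euclidean algorithm and back-substitute:
90 = 2×31 + 28
31 = 1×28 + 3
28 = 9×3 + 1
3 = 3×1 + 0
gcd(31, 90) = 1, so the inverse exists.
Back-substitute for 1:
1 = 1×28 − 9×3
  = −9×31 + 10×28
  = 10×90 − 29×31
So 31⁻¹ ≡ −29 ≡ 61 (mod 90).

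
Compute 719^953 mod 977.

Compute successive squares:
953 in binary is 1110111001, i.e. 953 = 512 + 256 + 128 + 32 + 16 + 8 + 1.
719^1 ≡ 719 (mod 977)
719^2 ≡ 719^2 = 516961 ≡ 128 (mod 977)
719^4 ≡ 128^2 = 16384 ≡ 752 (mod 977)
719^8 ≡ 752^2 = 565504 ≡ 798 (mod 977)
719^16 ≡ 798^2 = 636804 ≡ 777 (mod 977)
719^32 ≡ 777^2 = 603729 ≡ 920 (mod 977)
719^64 ≡ 920^2 = 846400 ≡ 318 (mod 977)
719^128 ≡ 318^2 = 101124 ≡ 493 (mod 977)
719^256 ≡ 493^2 = 243049 ≡ 753 (mod 977)
719^512 ≡ 753^2 = 567009 ≡ 349 (mod 977)
719^953 = 719^512 × 719^256 × 719^128 × 719^32 × 719^16 × 719^8 × 719^1 ≡ 349 × 753 × 493 × 920 × 777 × 798 × 719 (mod 977).
Accumulate the product:
349 × 753 = 262797 ≡ 961
961 × 493 = 473773 ≡ 905
905 × 920 = 832600 ≡ 196
196 × 777 = 152292 ≡ 857
857 × 798 = 683886 ≡ 963
963 × 719 = 692397 ≡ 681

681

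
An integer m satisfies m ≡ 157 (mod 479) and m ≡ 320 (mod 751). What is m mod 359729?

479⁻¹ mod 751: 479×439 ≡ 1 (mod 751), so 479⁻¹ ≡ 439.
m = 157 + 479×((320 − 157)×439 mod 751) = 157 + 479×212 = 101705.

101705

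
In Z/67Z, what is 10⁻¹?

47

67 = 6*10 + 7
10 = 1*7 + 3
7 = 2*3 + 1
3 = 3*1 + 0
gcd(10, 67) = 1, so the inverse exists.
Bézout: 1 = 3*67 − 20*10.
So 10⁻¹ ≡ −20 ≡ 47 (mod 67).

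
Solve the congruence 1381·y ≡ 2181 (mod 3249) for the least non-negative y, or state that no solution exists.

3180

gcd(1381, 3249) = 1, so a unique solution mod 3249 exists.
1381⁻¹ ≡ 934 (mod 3249).
y ≡ 934·2181 ≡ 3180 (mod 3249).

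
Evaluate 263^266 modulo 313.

76

Compute successive squares:
266 in binary is 100001010, i.e. 266 = 256 + 8 + 2.
263^1 ≡ 263 (mod 313)
263^2 ≡ 263^2 = 69169 ≡ 309 (mod 313)
263^4 ≡ 309^2 = 95481 ≡ 16 (mod 313)
263^8 ≡ 16^2 = 256 (mod 313)
263^16 ≡ 256^2 = 65536 ≡ 119 (mod 313)
263^32 ≡ 119^2 = 14161 ≡ 76 (mod 313)
263^64 ≡ 76^2 = 5776 ≡ 142 (mod 313)
263^128 ≡ 142^2 = 20164 ≡ 132 (mod 313)
263^256 ≡ 132^2 = 17424 ≡ 209 (mod 313)
263^266 = 263^256 * 263^8 * 263^2 ≡ 209 * 256 * 309 (mod 313).
Accumulate the product:
209 * 256 = 53504 ≡ 294
294 * 309 = 90846 ≡ 76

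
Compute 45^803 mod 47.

35

By square-and-multiply:
45^1 ≡ 45 (mod 47)
45^2 ≡ 45^2 = 2025 ≡ 4 (mod 47)
45^4 ≡ 4^2 = 16 (mod 47)
45^8 ≡ 16^2 = 256 ≡ 21 (mod 47)
45^16 ≡ 21^2 = 441 ≡ 18 (mod 47)
45^32 ≡ 18^2 = 324 ≡ 42 (mod 47)
45^64 ≡ 42^2 = 1764 ≡ 25 (mod 47)
45^128 ≡ 25^2 = 625 ≡ 14 (mod 47)
45^256 ≡ 14^2 = 196 ≡ 8 (mod 47)
45^512 ≡ 8^2 = 64 ≡ 17 (mod 47)
45^803 = 45^512 * 45^256 * 45^32 * 45^2 * 45^1 ≡ 17 * 8 * 42 * 4 * 45 (mod 47).
Accumulate the product:
17 * 8 = 136 ≡ 42
42 * 42 = 1764 ≡ 25
25 * 4 = 100 ≡ 6
6 * 45 = 270 ≡ 35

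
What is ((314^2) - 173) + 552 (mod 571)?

192

(314)^2 ≡ 384 (mod 571)
384 - 173 = 211
211 + 552 = 763 ≡ 192 (mod 571)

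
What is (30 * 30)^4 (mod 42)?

30 * 30 = 900 ≡ 18 (mod 42)
(18)^4 ≡ 18 (mod 42)

18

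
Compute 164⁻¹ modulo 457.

209

By the extended Euclidean algorithm:
457 = 2*164 + 129
164 = 1*129 + 35
129 = 3*35 + 24
35 = 1*24 + 11
24 = 2*11 + 2
11 = 5*2 + 1
2 = 2*1 + 0
gcd(164, 457) = 1, so the inverse exists.
Bézout: 1 = −75*457 + 209*164.
So 164⁻¹ ≡ 209 (mod 457).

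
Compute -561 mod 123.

-561 = -5×123 + 54, so -561 ≡ 54 (mod 123).

54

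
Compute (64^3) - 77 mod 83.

(64)^3 ≡ 30 (mod 83)
30 - 77 = -47 ≡ 36 (mod 83)

36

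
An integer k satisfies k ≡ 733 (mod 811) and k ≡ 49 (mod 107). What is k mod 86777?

811⁻¹ mod 107: 811×19 ≡ 1 (mod 107), so 811⁻¹ ≡ 19.
k = 733 + 811×((49 − 733)×19 mod 107) = 733 + 811×58 = 47771.

47771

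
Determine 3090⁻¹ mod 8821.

8821 = 2×3090 + 2641
3090 = 1×2641 + 449
2641 = 5×449 + 396
449 = 1×396 + 53
396 = 7×53 + 25
53 = 2×25 + 3
25 = 8×3 + 1
3 = 3×1 + 0
gcd(3090, 8821) = 1, so the inverse exists.
Bézout: 1 = 991×8821 − 2829×3090.
So 3090⁻¹ ≡ −2829 ≡ 5992 (mod 8821).

5992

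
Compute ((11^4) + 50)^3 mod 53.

46

(11)^4 ≡ 13 (mod 53)
13 + 50 = 63 ≡ 10 (mod 53)
(10)^3 ≡ 46 (mod 53)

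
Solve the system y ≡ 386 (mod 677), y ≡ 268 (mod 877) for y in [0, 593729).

677⁻¹ mod 877: 677*57 ≡ 1 (mod 877), so 677⁻¹ ≡ 57.
y = 386 + 677*((268 − 386)*57 mod 877) = 386 + 677*290 = 196716.
Check: 196716 mod 677 = 386, 196716 mod 877 = 268. ✓

196716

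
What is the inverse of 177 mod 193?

12

By the extended Euclidean algorithm:
193 = 1·177 + 16
177 = 11·16 + 1
16 = 16·1 + 0
gcd(177, 193) = 1, so the inverse exists.
Bézout: 1 = −11·193 + 12·177.
So 177⁻¹ ≡ 12 (mod 193).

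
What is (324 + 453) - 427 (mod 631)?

324 + 453 = 777 ≡ 146 (mod 631)
146 - 427 = -281 ≡ 350 (mod 631)

350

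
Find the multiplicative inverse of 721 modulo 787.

155

787 = 1×721 + 66
721 = 10×66 + 61
66 = 1×61 + 5
61 = 12×5 + 1
5 = 5×1 + 0
gcd(721, 787) = 1, so the inverse exists.
Back-substitute for 1:
1 = 1×61 − 12×5
  = −12×66 + 13×61
  = 13×721 − 142×66
  = −142×787 + 155×721
So 721⁻¹ ≡ 155 (mod 787).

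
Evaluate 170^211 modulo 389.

170^1 ≡ 170 (mod 389)
170^2 ≡ 170^2 = 28900 ≡ 114 (mod 389)
170^4 ≡ 114^2 = 12996 ≡ 159 (mod 389)
170^8 ≡ 159^2 = 25281 ≡ 385 (mod 389)
170^16 ≡ 385^2 = 148225 ≡ 16 (mod 389)
170^32 ≡ 16^2 = 256 (mod 389)
170^64 ≡ 256^2 = 65536 ≡ 184 (mod 389)
170^128 ≡ 184^2 = 33856 ≡ 13 (mod 389)
170^211 = 170^128 × 170^64 × 170^16 × 170^2 × 170^1 ≡ 13 × 184 × 16 × 114 × 170 (mod 389).
Accumulate the product:
13 × 184 = 2392 ≡ 58
58 × 16 = 928 ≡ 150
150 × 114 = 17100 ≡ 373
373 × 170 = 63410 ≡ 3

3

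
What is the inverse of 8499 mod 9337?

7454

Run the extended Euclidean algorithm:
9337 = 1*8499 + 838
8499 = 10*838 + 119
838 = 7*119 + 5
119 = 23*5 + 4
5 = 1*4 + 1
4 = 4*1 + 0
gcd(8499, 9337) = 1, so the inverse exists.
Back-substitute for 1:
1 = 1*5 − 1*4
  = −1*119 + 24*5
  = 24*838 − 169*119
  = −169*8499 + 1714*838
  = 1714*9337 − 1883*8499
So 8499⁻¹ ≡ −1883 ≡ 7454 (mod 9337).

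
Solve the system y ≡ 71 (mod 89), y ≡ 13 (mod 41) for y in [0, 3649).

89⁻¹ mod 41: 89·6 ≡ 1 (mod 41), so 89⁻¹ ≡ 6.
y = 71 + 89·((13 − 71)·6 mod 41) = 71 + 89·21 = 1940.
Check: 1940 mod 89 = 71, 1940 mod 41 = 13. ✓

1940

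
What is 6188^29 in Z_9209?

Using repeated squaring:
29 in binary is 11101, i.e. 29 = 16 + 8 + 4 + 1.
6188^1 ≡ 6188 (mod 9209)
6188^2 ≡ 6188^2 = 38291344 ≡ 322 (mod 9209)
6188^4 ≡ 322^2 = 103684 ≡ 2385 (mod 9209)
6188^8 ≡ 2385^2 = 5688225 ≡ 6272 (mod 9209)
6188^16 ≡ 6272^2 = 39337984 ≡ 6345 (mod 9209)
6188^29 = 6188^16 * 6188^8 * 6188^4 * 6188^1 ≡ 6345 * 6272 * 2385 * 6188 (mod 9209).
Accumulate the product:
6345 * 6272 = 39795840 ≡ 3751
3751 * 2385 = 8946135 ≡ 4196
4196 * 6188 = 25964848 ≡ 4677

4677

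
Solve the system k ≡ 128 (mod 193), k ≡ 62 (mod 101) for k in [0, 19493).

193⁻¹ mod 101: 193·56 ≡ 1 (mod 101), so 193⁻¹ ≡ 56.
k = 128 + 193·((62 − 128)·56 mod 101) = 128 + 193·41 = 8041.

8041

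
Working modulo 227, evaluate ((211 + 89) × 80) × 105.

73

211 + 89 = 300 ≡ 73 (mod 227)
73 × 80 = 5840 ≡ 165 (mod 227)
165 × 105 = 17325 ≡ 73 (mod 227)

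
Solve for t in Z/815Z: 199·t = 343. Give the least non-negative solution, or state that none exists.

657

gcd(199, 815) = 1, so a unique solution mod 815 exists.
199⁻¹ ≡ 729 (mod 815).
t ≡ 729·343 ≡ 657 (mod 815).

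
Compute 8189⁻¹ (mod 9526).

9526 = 1×8189 + 1337
8189 = 6×1337 + 167
1337 = 8×167 + 1
167 = 167×1 + 0
gcd(8189, 9526) = 1, so the inverse exists.
Back-substitute for 1:
1 = 1×1337 − 8×167
  = −8×8189 + 49×1337
  = 49×9526 − 57×8189
So 8189⁻¹ ≡ −57 ≡ 9469 (mod 9526).

9469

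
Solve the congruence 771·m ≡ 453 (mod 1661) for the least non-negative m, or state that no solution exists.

453

gcd(771, 1661) = 1, so a unique solution mod 1661 exists.
771⁻¹ ≡ 991 (mod 1661).
m ≡ 991·453 ≡ 453 (mod 1661).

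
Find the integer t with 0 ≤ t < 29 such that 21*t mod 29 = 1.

18

By the extended Euclidean algorithm:
29 = 1×21 + 8
21 = 2×8 + 5
8 = 1×5 + 3
5 = 1×3 + 2
3 = 1×2 + 1
2 = 2×1 + 0
gcd(21, 29) = 1, so the inverse exists.
Back-substitute for 1:
1 = 1×3 − 1×2
  = −1×5 + 2×3
  = 2×8 − 3×5
  = −3×21 + 8×8
  = 8×29 − 11×21
So 21⁻¹ ≡ −11 ≡ 18 (mod 29).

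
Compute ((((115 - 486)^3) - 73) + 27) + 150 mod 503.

356

115 - 486 = -371 ≡ 132 (mod 503)
(132)^3 ≡ 252 (mod 503)
252 - 73 = 179
179 + 27 = 206
206 + 150 = 356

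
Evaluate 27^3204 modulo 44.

Compute successive squares:
3204 in binary is 110010000100, i.e. 3204 = 2048 + 1024 + 128 + 4.
27^1 ≡ 27 (mod 44)
27^2 ≡ 27^2 = 729 ≡ 25 (mod 44)
27^4 ≡ 25^2 = 625 ≡ 9 (mod 44)
27^8 ≡ 9^2 = 81 ≡ 37 (mod 44)
27^16 ≡ 37^2 = 1369 ≡ 5 (mod 44)
27^32 ≡ 5^2 = 25 (mod 44)
27^64 ≡ 25^2 = 625 ≡ 9 (mod 44)
27^128 ≡ 9^2 = 81 ≡ 37 (mod 44)
27^256 ≡ 37^2 = 1369 ≡ 5 (mod 44)
27^512 ≡ 5^2 = 25 (mod 44)
27^1024 ≡ 25^2 = 625 ≡ 9 (mod 44)
27^2048 ≡ 9^2 = 81 ≡ 37 (mod 44)
27^3204 = 27^2048 · 27^1024 · 27^128 · 27^4 ≡ 37 · 9 · 37 · 9 (mod 44).
Accumulate the product:
37 · 9 = 333 ≡ 25
25 · 37 = 925 ≡ 1
1 · 9 = 9

9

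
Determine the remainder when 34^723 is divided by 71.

By square-and-multiply:
34^1 ≡ 34 (mod 71)
34^2 ≡ 34^2 = 1156 ≡ 20 (mod 71)
34^4 ≡ 20^2 = 400 ≡ 45 (mod 71)
34^8 ≡ 45^2 = 2025 ≡ 37 (mod 71)
34^16 ≡ 37^2 = 1369 ≡ 20 (mod 71)
34^32 ≡ 20^2 = 400 ≡ 45 (mod 71)
34^64 ≡ 45^2 = 2025 ≡ 37 (mod 71)
34^128 ≡ 37^2 = 1369 ≡ 20 (mod 71)
34^256 ≡ 20^2 = 400 ≡ 45 (mod 71)
34^512 ≡ 45^2 = 2025 ≡ 37 (mod 71)
34^723 = 34^512 × 34^128 × 34^64 × 34^16 × 34^2 × 34^1 ≡ 37 × 20 × 37 × 20 × 20 × 34 (mod 71).
Accumulate the product:
37 × 20 = 740 ≡ 30
30 × 37 = 1110 ≡ 45
45 × 20 = 900 ≡ 48
48 × 20 = 960 ≡ 37
37 × 34 = 1258 ≡ 51

51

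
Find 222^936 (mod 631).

Compute successive squares:
936 in binary is 1110101000, i.e. 936 = 512 + 256 + 128 + 32 + 8.
222^1 ≡ 222 (mod 631)
222^2 ≡ 222^2 = 49284 ≡ 66 (mod 631)
222^4 ≡ 66^2 = 4356 ≡ 570 (mod 631)
222^8 ≡ 570^2 = 324900 ≡ 566 (mod 631)
222^16 ≡ 566^2 = 320356 ≡ 439 (mod 631)
222^32 ≡ 439^2 = 192721 ≡ 266 (mod 631)
222^64 ≡ 266^2 = 70756 ≡ 84 (mod 631)
222^128 ≡ 84^2 = 7056 ≡ 115 (mod 631)
222^256 ≡ 115^2 = 13225 ≡ 605 (mod 631)
222^512 ≡ 605^2 = 366025 ≡ 45 (mod 631)
222^936 = 222^512 · 222^256 · 222^128 · 222^32 · 222^8 ≡ 45 · 605 · 115 · 266 · 566 (mod 631).
Accumulate the product:
45 · 605 = 27225 ≡ 92
92 · 115 = 10580 ≡ 484
484 · 266 = 128744 ≡ 20
20 · 566 = 11320 ≡ 593

593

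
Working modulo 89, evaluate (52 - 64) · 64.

52 - 64 = -12 ≡ 77 (mod 89)
77 · 64 = 4928 ≡ 33 (mod 89)

33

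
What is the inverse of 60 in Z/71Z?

By the extended Euclidean algorithm:
71 = 1×60 + 11
60 = 5×11 + 5
11 = 2×5 + 1
5 = 5×1 + 0
gcd(60, 71) = 1, so the inverse exists.
Back-substitute for 1:
1 = 1×11 − 2×5
  = −2×60 + 11×11
  = 11×71 − 13×60
So 60⁻¹ ≡ −13 ≡ 58 (mod 71).

58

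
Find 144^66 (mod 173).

160

144^1 ≡ 144 (mod 173)
144^2 ≡ 144^2 = 20736 ≡ 149 (mod 173)
144^4 ≡ 149^2 = 22201 ≡ 57 (mod 173)
144^8 ≡ 57^2 = 3249 ≡ 135 (mod 173)
144^16 ≡ 135^2 = 18225 ≡ 60 (mod 173)
144^32 ≡ 60^2 = 3600 ≡ 140 (mod 173)
144^64 ≡ 140^2 = 19600 ≡ 51 (mod 173)
144^66 = 144^64 × 144^2 ≡ 51 × 149 (mod 173).
51 × 149 = 7599 ≡ 160 (mod 173).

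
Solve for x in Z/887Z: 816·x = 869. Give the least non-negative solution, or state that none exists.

450

gcd(816, 887) = 1, so a unique solution mod 887 exists.
816⁻¹ ≡ 862 (mod 887).
x ≡ 862·869 ≡ 450 (mod 887).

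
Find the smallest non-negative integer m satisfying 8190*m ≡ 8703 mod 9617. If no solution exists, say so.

8445

gcd(8190, 9617) = 1, so a unique solution mod 9617 exists.
8190⁻¹ ≡ 8040 (mod 9617).
m ≡ 8040*8703 ≡ 8445 (mod 9617).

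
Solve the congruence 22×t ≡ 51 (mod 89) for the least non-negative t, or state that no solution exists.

63

gcd(22, 89) = 1, so a unique solution mod 89 exists.
22⁻¹ ≡ 85 (mod 89).
t ≡ 85×51 ≡ 63 (mod 89).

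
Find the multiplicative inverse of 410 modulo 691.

By the extended Euclidean algorithm:
691 = 1*410 + 281
410 = 1*281 + 129
281 = 2*129 + 23
129 = 5*23 + 14
23 = 1*14 + 9
14 = 1*9 + 5
9 = 1*5 + 4
5 = 1*4 + 1
4 = 4*1 + 0
gcd(410, 691) = 1, so the inverse exists.
Back-substitute for 1:
1 = 1*5 − 1*4
  = −1*9 + 2*5
  = 2*14 − 3*9
  = −3*23 + 5*14
  = 5*129 − 28*23
  = −28*281 + 61*129
  = 61*410 − 89*281
  = −89*691 + 150*410
So 410⁻¹ ≡ 150 (mod 691).

150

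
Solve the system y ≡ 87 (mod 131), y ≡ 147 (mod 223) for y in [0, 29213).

131⁻¹ mod 223: 131·143 ≡ 1 (mod 223), so 131⁻¹ ≡ 143.
y = 87 + 131·((147 − 87)·143 mod 223) = 87 + 131·106 = 13973.

13973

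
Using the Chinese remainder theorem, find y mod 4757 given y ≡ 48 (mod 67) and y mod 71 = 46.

67⁻¹ mod 71: 67*53 ≡ 1 (mod 71), so 67⁻¹ ≡ 53.
y = 48 + 67*((46 − 48)*53 mod 71) = 48 + 67*36 = 2460.

2460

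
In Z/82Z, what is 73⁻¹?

Run the extended Euclidean algorithm:
82 = 1×73 + 9
73 = 8×9 + 1
9 = 9×1 + 0
gcd(73, 82) = 1, so the inverse exists.
Back-substitute for 1:
1 = 1×73 − 8×9
  = −8×82 + 9×73
So 73⁻¹ ≡ 9 (mod 82).

9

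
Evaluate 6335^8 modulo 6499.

5992

By square-and-multiply:
6335^1 ≡ 6335 (mod 6499)
6335^2 ≡ 6335^2 = 40132225 ≡ 900 (mod 6499)
6335^4 ≡ 900^2 = 810000 ≡ 4124 (mod 6499)
6335^8 ≡ 4124^2 = 17007376 ≡ 5992 (mod 6499)
So 6335^8 ≡ 5992 (mod 6499).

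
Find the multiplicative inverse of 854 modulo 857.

571

857 = 1·854 + 3
854 = 284·3 + 2
3 = 1·2 + 1
2 = 2·1 + 0
gcd(854, 857) = 1, so the inverse exists.
Bézout: 1 = 285·857 − 286·854.
So 854⁻¹ ≡ −286 ≡ 571 (mod 857).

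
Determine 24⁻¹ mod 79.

56

Apply the Euclidean algorithm and back-substitute:
79 = 3*24 + 7
24 = 3*7 + 3
7 = 2*3 + 1
3 = 3*1 + 0
gcd(24, 79) = 1, so the inverse exists.
Bézout: 1 = 7*79 − 23*24.
So 24⁻¹ ≡ −23 ≡ 56 (mod 79).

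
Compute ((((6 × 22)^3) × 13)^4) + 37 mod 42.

31

6 × 22 = 132 ≡ 6 (mod 42)
(6)^3 ≡ 6 (mod 42)
6 × 13 = 78 ≡ 36 (mod 42)
(36)^4 ≡ 36 (mod 42)
36 + 37 = 73 ≡ 31 (mod 42)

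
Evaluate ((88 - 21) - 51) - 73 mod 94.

88 - 21 = 67
67 - 51 = 16
16 - 73 = -57 ≡ 37 (mod 94)

37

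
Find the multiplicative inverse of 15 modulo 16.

15

By the extended Euclidean algorithm:
16 = 1·15 + 1
15 = 15·1 + 0
gcd(15, 16) = 1, so the inverse exists.
Back-substitute for 1:
1 = 1·16 − 1·15
So 15⁻¹ ≡ −1 ≡ 15 (mod 16).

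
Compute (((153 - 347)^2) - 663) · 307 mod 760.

111

153 - 347 = -194 ≡ 566 (mod 760)
(566)^2 ≡ 396 (mod 760)
396 - 663 = -267 ≡ 493 (mod 760)
493 · 307 = 151351 ≡ 111 (mod 760)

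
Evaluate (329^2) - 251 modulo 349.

149

(329)^2 ≡ 51 (mod 349)
51 - 251 = -200 ≡ 149 (mod 349)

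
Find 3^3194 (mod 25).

19

By square-and-multiply:
3^1 ≡ 3 (mod 25)
3^2 ≡ 3^2 = 9 (mod 25)
3^4 ≡ 9^2 = 81 ≡ 6 (mod 25)
3^8 ≡ 6^2 = 36 ≡ 11 (mod 25)
3^16 ≡ 11^2 = 121 ≡ 21 (mod 25)
3^32 ≡ 21^2 = 441 ≡ 16 (mod 25)
3^64 ≡ 16^2 = 256 ≡ 6 (mod 25)
3^128 ≡ 6^2 = 36 ≡ 11 (mod 25)
3^256 ≡ 11^2 = 121 ≡ 21 (mod 25)
3^512 ≡ 21^2 = 441 ≡ 16 (mod 25)
3^1024 ≡ 16^2 = 256 ≡ 6 (mod 25)
3^2048 ≡ 6^2 = 36 ≡ 11 (mod 25)
3^3194 = 3^2048 * 3^1024 * 3^64 * 3^32 * 3^16 * 3^8 * 3^2 ≡ 11 * 6 * 6 * 16 * 21 * 11 * 9 (mod 25).
Accumulate the product:
11 * 6 = 66 ≡ 16
16 * 6 = 96 ≡ 21
21 * 16 = 336 ≡ 11
11 * 21 = 231 ≡ 6
6 * 11 = 66 ≡ 16
16 * 9 = 144 ≡ 19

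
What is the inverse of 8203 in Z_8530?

7617

8530 = 1*8203 + 327
8203 = 25*327 + 28
327 = 11*28 + 19
28 = 1*19 + 9
19 = 2*9 + 1
9 = 9*1 + 0
gcd(8203, 8530) = 1, so the inverse exists.
Back-substitute for 1:
1 = 1*19 − 2*9
  = −2*28 + 3*19
  = 3*327 − 35*28
  = −35*8203 + 878*327
  = 878*8530 − 913*8203
So 8203⁻¹ ≡ −913 ≡ 7617 (mod 8530).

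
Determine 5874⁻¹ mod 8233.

7357

Apply the Euclidean algorithm and back-substitute:
8233 = 1×5874 + 2359
5874 = 2×2359 + 1156
2359 = 2×1156 + 47
1156 = 24×47 + 28
47 = 1×28 + 19
28 = 1×19 + 9
19 = 2×9 + 1
9 = 9×1 + 0
gcd(5874, 8233) = 1, so the inverse exists.
Bézout: 1 = 625×8233 − 876×5874.
So 5874⁻¹ ≡ −876 ≡ 7357 (mod 8233).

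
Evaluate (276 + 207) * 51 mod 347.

276 + 207 = 483 ≡ 136 (mod 347)
136 * 51 = 6936 ≡ 343 (mod 347)

343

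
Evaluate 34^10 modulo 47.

Using repeated squaring:
34^1 ≡ 34 (mod 47)
34^2 ≡ 34^2 = 1156 ≡ 28 (mod 47)
34^4 ≡ 28^2 = 784 ≡ 32 (mod 47)
34^8 ≡ 32^2 = 1024 ≡ 37 (mod 47)
34^10 = 34^8 * 34^2 ≡ 37 * 28 (mod 47).
37 * 28 = 1036 ≡ 2 (mod 47).

2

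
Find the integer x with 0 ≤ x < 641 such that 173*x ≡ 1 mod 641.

352

641 = 3×173 + 122
173 = 1×122 + 51
122 = 2×51 + 20
51 = 2×20 + 11
20 = 1×11 + 9
11 = 1×9 + 2
9 = 4×2 + 1
2 = 2×1 + 0
gcd(173, 641) = 1, so the inverse exists.
Bézout: 1 = 78×641 − 289×173.
So 173⁻¹ ≡ −289 ≡ 352 (mod 641).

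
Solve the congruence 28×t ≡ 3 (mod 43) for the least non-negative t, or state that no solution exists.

gcd(28, 43) = 1, so a unique solution mod 43 exists.
28⁻¹ ≡ 20 (mod 43).
t ≡ 20×3 ≡ 17 (mod 43).

17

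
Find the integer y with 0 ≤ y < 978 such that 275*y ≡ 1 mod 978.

473

978 = 3×275 + 153
275 = 1×153 + 122
153 = 1×122 + 31
122 = 3×31 + 29
31 = 1×29 + 2
29 = 14×2 + 1
2 = 2×1 + 0
gcd(275, 978) = 1, so the inverse exists.
Bézout: 1 = −133×978 + 473×275.
So 275⁻¹ ≡ 473 (mod 978).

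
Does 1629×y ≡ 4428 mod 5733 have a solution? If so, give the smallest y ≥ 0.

gcd(1629, 5733) = 9, and 9 | 4428, so solutions exist.
Divide through by 9: 181×y mod 637 = 492.
181⁻¹ ≡ 454 (mod 637).
y ≡ 454×492 ≡ 418 (mod 637).
The smallest non-negative solution is y = 418.

418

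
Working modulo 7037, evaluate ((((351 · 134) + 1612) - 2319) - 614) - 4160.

351 · 134 = 47034 ≡ 4812 (mod 7037)
4812 + 1612 = 6424
6424 - 2319 = 4105
4105 - 614 = 3491
3491 - 4160 = -669 ≡ 6368 (mod 7037)

6368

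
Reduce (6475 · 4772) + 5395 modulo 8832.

6475 · 4772 = 30898700 ≡ 4364 (mod 8832)
4364 + 5395 = 9759 ≡ 927 (mod 8832)

927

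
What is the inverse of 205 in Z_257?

257 = 1*205 + 52
205 = 3*52 + 49
52 = 1*49 + 3
49 = 16*3 + 1
3 = 3*1 + 0
gcd(205, 257) = 1, so the inverse exists.
Back-substitute for 1:
1 = 1*49 − 16*3
  = −16*52 + 17*49
  = 17*205 − 67*52
  = −67*257 + 84*205
So 205⁻¹ ≡ 84 (mod 257).

84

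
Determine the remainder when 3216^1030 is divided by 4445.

3371

By square-and-multiply:
3216^1 ≡ 3216 (mod 4445)
3216^2 ≡ 3216^2 = 10342656 ≡ 3586 (mod 4445)
3216^4 ≡ 3586^2 = 12859396 ≡ 11 (mod 4445)
3216^8 ≡ 11^2 = 121 (mod 4445)
3216^16 ≡ 121^2 = 14641 ≡ 1306 (mod 4445)
3216^32 ≡ 1306^2 = 1705636 ≡ 3201 (mod 4445)
3216^64 ≡ 3201^2 = 10246401 ≡ 676 (mod 4445)
3216^128 ≡ 676^2 = 456976 ≡ 3586 (mod 4445)
3216^256 ≡ 3586^2 = 12859396 ≡ 11 (mod 4445)
3216^512 ≡ 11^2 = 121 (mod 4445)
3216^1024 ≡ 121^2 = 14641 ≡ 1306 (mod 4445)
3216^1030 = 3216^1024 · 3216^4 · 3216^2 ≡ 1306 · 11 · 3586 (mod 4445).
Accumulate the product:
1306 · 11 = 14366 ≡ 1031
1031 · 3586 = 3697166 ≡ 3371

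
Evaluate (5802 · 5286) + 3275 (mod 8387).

5802 · 5286 = 30669372 ≡ 6500 (mod 8387)
6500 + 3275 = 9775 ≡ 1388 (mod 8387)

1388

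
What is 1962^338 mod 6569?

Using repeated squaring:
338 in binary is 101010010, i.e. 338 = 256 + 64 + 16 + 2.
1962^1 ≡ 1962 (mod 6569)
1962^2 ≡ 1962^2 = 3849444 ≡ 10 (mod 6569)
1962^4 ≡ 10^2 = 100 (mod 6569)
1962^8 ≡ 100^2 = 10000 ≡ 3431 (mod 6569)
1962^16 ≡ 3431^2 = 11771761 ≡ 113 (mod 6569)
1962^32 ≡ 113^2 = 12769 ≡ 6200 (mod 6569)
1962^64 ≡ 6200^2 = 38440000 ≡ 4781 (mod 6569)
1962^128 ≡ 4781^2 = 22857961 ≡ 4410 (mod 6569)
1962^256 ≡ 4410^2 = 19448100 ≡ 3860 (mod 6569)
1962^338 = 1962^256 × 1962^64 × 1962^16 × 1962^2 ≡ 3860 × 4781 × 113 × 10 (mod 6569).
Accumulate the product:
3860 × 4781 = 18454660 ≡ 2339
2339 × 113 = 264307 ≡ 1547
1547 × 10 = 15470 ≡ 2332

2332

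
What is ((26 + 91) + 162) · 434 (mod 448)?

126

26 + 91 = 117
117 + 162 = 279
279 · 434 = 121086 ≡ 126 (mod 448)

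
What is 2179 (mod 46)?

17

2179 = 47×46 + 17, so 2179 ≡ 17 (mod 46).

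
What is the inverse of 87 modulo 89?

44

Apply the Euclidean algorithm and back-substitute:
89 = 1*87 + 2
87 = 43*2 + 1
2 = 2*1 + 0
gcd(87, 89) = 1, so the inverse exists.
Back-substitute for 1:
1 = 1*87 − 43*2
  = −43*89 + 44*87
So 87⁻¹ ≡ 44 (mod 89).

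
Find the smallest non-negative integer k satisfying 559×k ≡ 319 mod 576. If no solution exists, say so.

49

gcd(559, 576) = 1, so a unique solution mod 576 exists.
559⁻¹ ≡ 271 (mod 576).
k ≡ 271×319 ≡ 49 (mod 576).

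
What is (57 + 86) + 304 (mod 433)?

14

57 + 86 = 143
143 + 304 = 447 ≡ 14 (mod 433)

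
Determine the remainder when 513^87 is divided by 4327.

By square-and-multiply:
513^1 ≡ 513 (mod 4327)
513^2 ≡ 513^2 = 263169 ≡ 3549 (mod 4327)
513^4 ≡ 3549^2 = 12595401 ≡ 3831 (mod 4327)
513^8 ≡ 3831^2 = 14676561 ≡ 3704 (mod 4327)
513^16 ≡ 3704^2 = 13719616 ≡ 3026 (mod 4327)
513^32 ≡ 3026^2 = 9156676 ≡ 744 (mod 4327)
513^64 ≡ 744^2 = 553536 ≡ 4007 (mod 4327)
513^87 = 513^64 · 513^16 · 513^4 · 513^2 · 513^1 ≡ 4007 · 3026 · 3831 · 3549 · 513 (mod 4327).
Accumulate the product:
4007 · 3026 = 12125182 ≡ 928
928 · 3831 = 3555168 ≡ 2701
2701 · 3549 = 9585849 ≡ 1544
1544 · 513 = 792072 ≡ 231

231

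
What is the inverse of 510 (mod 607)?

413

Run the extended Euclidean algorithm:
607 = 1·510 + 97
510 = 5·97 + 25
97 = 3·25 + 22
25 = 1·22 + 3
22 = 7·3 + 1
3 = 3·1 + 0
gcd(510, 607) = 1, so the inverse exists.
Back-substitute for 1:
1 = 1·22 − 7·3
  = −7·25 + 8·22
  = 8·97 − 31·25
  = −31·510 + 163·97
  = 163·607 − 194·510
So 510⁻¹ ≡ −194 ≡ 413 (mod 607).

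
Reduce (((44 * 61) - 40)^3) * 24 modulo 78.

36

44 * 61 = 2684 ≡ 32 (mod 78)
32 - 40 = -8 ≡ 70 (mod 78)
(70)^3 ≡ 34 (mod 78)
34 * 24 = 816 ≡ 36 (mod 78)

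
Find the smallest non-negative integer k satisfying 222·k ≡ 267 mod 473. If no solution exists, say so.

161

gcd(222, 473) = 1, so a unique solution mod 473 exists.
222⁻¹ ≡ 424 (mod 473).
k ≡ 424·267 ≡ 161 (mod 473).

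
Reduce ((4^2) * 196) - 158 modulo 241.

(4)^2 ≡ 16 (mod 241)
16 * 196 = 3136 ≡ 3 (mod 241)
3 - 158 = -155 ≡ 86 (mod 241)

86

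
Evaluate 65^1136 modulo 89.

8

Compute successive squares:
65^1 ≡ 65 (mod 89)
65^2 ≡ 65^2 = 4225 ≡ 42 (mod 89)
65^4 ≡ 42^2 = 1764 ≡ 73 (mod 89)
65^8 ≡ 73^2 = 5329 ≡ 78 (mod 89)
65^16 ≡ 78^2 = 6084 ≡ 32 (mod 89)
65^32 ≡ 32^2 = 1024 ≡ 45 (mod 89)
65^64 ≡ 45^2 = 2025 ≡ 67 (mod 89)
65^128 ≡ 67^2 = 4489 ≡ 39 (mod 89)
65^256 ≡ 39^2 = 1521 ≡ 8 (mod 89)
65^512 ≡ 8^2 = 64 (mod 89)
65^1024 ≡ 64^2 = 4096 ≡ 2 (mod 89)
65^1136 = 65^1024 · 65^64 · 65^32 · 65^16 ≡ 2 · 67 · 45 · 32 (mod 89).
Accumulate the product:
2 · 67 = 134 ≡ 45
45 · 45 = 2025 ≡ 67
67 · 32 = 2144 ≡ 8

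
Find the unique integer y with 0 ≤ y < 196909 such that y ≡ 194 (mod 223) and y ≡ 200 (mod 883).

66425

223⁻¹ mod 883: 223*491 ≡ 1 (mod 883), so 223⁻¹ ≡ 491.
y = 194 + 223*((200 − 194)*491 mod 883) = 194 + 223*297 = 66425.
Check: 66425 mod 223 = 194, 66425 mod 883 = 200. ✓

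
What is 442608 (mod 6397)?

442608 = 69·6397 + 1215, so 442608 ≡ 1215 (mod 6397).

1215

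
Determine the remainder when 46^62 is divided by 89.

62 in binary is 111110, i.e. 62 = 32 + 16 + 8 + 4 + 2.
46^1 ≡ 46 (mod 89)
46^2 ≡ 46^2 = 2116 ≡ 69 (mod 89)
46^4 ≡ 69^2 = 4761 ≡ 44 (mod 89)
46^8 ≡ 44^2 = 1936 ≡ 67 (mod 89)
46^16 ≡ 67^2 = 4489 ≡ 39 (mod 89)
46^32 ≡ 39^2 = 1521 ≡ 8 (mod 89)
46^62 = 46^32 × 46^16 × 46^8 × 46^4 × 46^2 ≡ 8 × 39 × 67 × 44 × 69 (mod 89).
Accumulate the product:
8 × 39 = 312 ≡ 45
45 × 67 = 3015 ≡ 78
78 × 44 = 3432 ≡ 50
50 × 69 = 3450 ≡ 68

68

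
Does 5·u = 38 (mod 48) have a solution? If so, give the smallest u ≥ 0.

46

gcd(5, 48) = 1, so a unique solution mod 48 exists.
5⁻¹ ≡ 29 (mod 48).
u ≡ 29·38 ≡ 46 (mod 48).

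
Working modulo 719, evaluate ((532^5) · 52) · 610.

(532)^5 ≡ 598 (mod 719)
598 · 52 = 31096 ≡ 179 (mod 719)
179 · 610 = 109190 ≡ 621 (mod 719)

621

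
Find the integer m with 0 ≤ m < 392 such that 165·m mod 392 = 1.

392 = 2·165 + 62
165 = 2·62 + 41
62 = 1·41 + 21
41 = 1·21 + 20
21 = 1·20 + 1
20 = 20·1 + 0
gcd(165, 392) = 1, so the inverse exists.
Back-substitute for 1:
1 = 1·21 − 1·20
  = −1·41 + 2·21
  = 2·62 − 3·41
  = −3·165 + 8·62
  = 8·392 − 19·165
So 165⁻¹ ≡ −19 ≡ 373 (mod 392).

373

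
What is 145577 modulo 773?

253

145577 = 188×773 + 253, so 145577 ≡ 253 (mod 773).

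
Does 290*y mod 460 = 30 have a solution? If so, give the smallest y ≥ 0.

35

gcd(290, 460) = 10, and 10 | 30, so solutions exist.
Divide through by 10: 29*y ≡ 3 (mod 46).
29⁻¹ ≡ 27 (mod 46).
y ≡ 27*3 ≡ 35 (mod 46).
The smallest non-negative solution is y = 35.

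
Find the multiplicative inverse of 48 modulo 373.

272

373 = 7·48 + 37
48 = 1·37 + 11
37 = 3·11 + 4
11 = 2·4 + 3
4 = 1·3 + 1
3 = 3·1 + 0
gcd(48, 373) = 1, so the inverse exists.
Bézout: 1 = 13·373 − 101·48.
So 48⁻¹ ≡ −101 ≡ 272 (mod 373).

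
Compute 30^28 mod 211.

150

30^1 ≡ 30 (mod 211)
30^2 ≡ 30^2 = 900 ≡ 56 (mod 211)
30^4 ≡ 56^2 = 3136 ≡ 182 (mod 211)
30^8 ≡ 182^2 = 33124 ≡ 208 (mod 211)
30^16 ≡ 208^2 = 43264 ≡ 9 (mod 211)
30^28 = 30^16 · 30^8 · 30^4 ≡ 9 · 208 · 182 (mod 211).
Accumulate the product:
9 · 208 = 1872 ≡ 184
184 · 182 = 33488 ≡ 150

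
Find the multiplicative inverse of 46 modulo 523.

Run the extended Euclidean algorithm:
523 = 11·46 + 17
46 = 2·17 + 12
17 = 1·12 + 5
12 = 2·5 + 2
5 = 2·2 + 1
2 = 2·1 + 0
gcd(46, 523) = 1, so the inverse exists.
Bézout: 1 = 19·523 − 216·46.
So 46⁻¹ ≡ −216 ≡ 307 (mod 523).

307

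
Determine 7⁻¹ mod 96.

96 = 13·7 + 5
7 = 1·5 + 2
5 = 2·2 + 1
2 = 2·1 + 0
gcd(7, 96) = 1, so the inverse exists.
Bézout: 1 = 3·96 − 41·7.
So 7⁻¹ ≡ −41 ≡ 55 (mod 96).

55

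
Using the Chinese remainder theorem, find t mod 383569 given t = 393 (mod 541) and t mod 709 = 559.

541⁻¹ mod 709: 541×460 ≡ 1 (mod 709), so 541⁻¹ ≡ 460.
t = 393 + 541×((559 − 393)×460 mod 709) = 393 + 541×497 = 269270.
Check: 269270 mod 541 = 393, 269270 mod 709 = 559. ✓

269270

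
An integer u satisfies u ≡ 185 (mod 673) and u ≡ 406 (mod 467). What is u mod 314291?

673⁻¹ mod 467: 673×433 ≡ 1 (mod 467), so 673⁻¹ ≡ 433.
u = 185 + 673×((406 − 185)×433 mod 467) = 185 + 673×425 = 286210.

286210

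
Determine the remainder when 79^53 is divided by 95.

89

53 in binary is 110101, i.e. 53 = 32 + 16 + 4 + 1.
79^1 ≡ 79 (mod 95)
79^2 ≡ 79^2 = 6241 ≡ 66 (mod 95)
79^4 ≡ 66^2 = 4356 ≡ 81 (mod 95)
79^8 ≡ 81^2 = 6561 ≡ 6 (mod 95)
79^16 ≡ 6^2 = 36 (mod 95)
79^32 ≡ 36^2 = 1296 ≡ 61 (mod 95)
79^53 = 79^32 · 79^16 · 79^4 · 79^1 ≡ 61 · 36 · 81 · 79 (mod 95).
Accumulate the product:
61 · 36 = 2196 ≡ 11
11 · 81 = 891 ≡ 36
36 · 79 = 2844 ≡ 89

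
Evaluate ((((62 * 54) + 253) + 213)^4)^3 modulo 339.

16

62 * 54 = 3348 ≡ 297 (mod 339)
297 + 253 = 550 ≡ 211 (mod 339)
211 + 213 = 424 ≡ 85 (mod 339)
(85)^4 ≡ 49 (mod 339)
(49)^3 ≡ 16 (mod 339)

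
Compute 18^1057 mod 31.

1057 in binary is 10000100001, i.e. 1057 = 1024 + 32 + 1.
18^1 ≡ 18 (mod 31)
18^2 ≡ 18^2 = 324 ≡ 14 (mod 31)
18^4 ≡ 14^2 = 196 ≡ 10 (mod 31)
18^8 ≡ 10^2 = 100 ≡ 7 (mod 31)
18^16 ≡ 7^2 = 49 ≡ 18 (mod 31)
18^32 ≡ 18^2 = 324 ≡ 14 (mod 31)
18^64 ≡ 14^2 = 196 ≡ 10 (mod 31)
18^128 ≡ 10^2 = 100 ≡ 7 (mod 31)
18^256 ≡ 7^2 = 49 ≡ 18 (mod 31)
18^512 ≡ 18^2 = 324 ≡ 14 (mod 31)
18^1024 ≡ 14^2 = 196 ≡ 10 (mod 31)
18^1057 = 18^1024 * 18^32 * 18^1 ≡ 10 * 14 * 18 (mod 31).
Accumulate the product:
10 * 14 = 140 ≡ 16
16 * 18 = 288 ≡ 9

9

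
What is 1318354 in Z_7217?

4860

1318354 = 182×7217 + 4860, so 1318354 ≡ 4860 (mod 7217).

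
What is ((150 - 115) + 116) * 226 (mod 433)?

150 - 115 = 35
35 + 116 = 151
151 * 226 = 34126 ≡ 352 (mod 433)

352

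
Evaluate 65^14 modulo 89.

5

Compute successive squares:
14 in binary is 1110, i.e. 14 = 8 + 4 + 2.
65^1 ≡ 65 (mod 89)
65^2 ≡ 65^2 = 4225 ≡ 42 (mod 89)
65^4 ≡ 42^2 = 1764 ≡ 73 (mod 89)
65^8 ≡ 73^2 = 5329 ≡ 78 (mod 89)
65^14 = 65^8 * 65^4 * 65^2 ≡ 78 * 73 * 42 (mod 89).
Accumulate the product:
78 * 73 = 5694 ≡ 87
87 * 42 = 3654 ≡ 5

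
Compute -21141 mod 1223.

873

-21141 = -18*1223 + 873, so -21141 ≡ 873 (mod 1223).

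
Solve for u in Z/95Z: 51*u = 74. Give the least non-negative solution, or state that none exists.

gcd(51, 95) = 1, so a unique solution mod 95 exists.
51⁻¹ ≡ 41 (mod 95).
u ≡ 41*74 ≡ 89 (mod 95).

89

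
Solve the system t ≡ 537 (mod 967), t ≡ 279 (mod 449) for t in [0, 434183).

204574

967⁻¹ mod 449: 967×436 ≡ 1 (mod 449), so 967⁻¹ ≡ 436.
t = 537 + 967×((279 − 537)×436 mod 449) = 537 + 967×211 = 204574.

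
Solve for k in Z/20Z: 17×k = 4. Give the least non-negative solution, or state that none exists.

12

gcd(17, 20) = 1, so a unique solution mod 20 exists.
17⁻¹ ≡ 13 (mod 20).
k ≡ 13×4 ≡ 12 (mod 20).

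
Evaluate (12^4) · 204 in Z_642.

(12)^4 ≡ 192 (mod 642)
192 · 204 = 39168 ≡ 6 (mod 642)

6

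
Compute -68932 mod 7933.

2465

-68932 = -9·7933 + 2465, so -68932 ≡ 2465 (mod 7933).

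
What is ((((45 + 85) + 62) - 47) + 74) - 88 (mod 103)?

45 + 85 = 130 ≡ 27 (mod 103)
27 + 62 = 89
89 - 47 = 42
42 + 74 = 116 ≡ 13 (mod 103)
13 - 88 = -75 ≡ 28 (mod 103)

28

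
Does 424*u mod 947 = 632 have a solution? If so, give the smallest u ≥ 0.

gcd(424, 947) = 1, so a unique solution mod 947 exists.
424⁻¹ ≡ 440 (mod 947).
u ≡ 440*632 ≡ 609 (mod 947).

609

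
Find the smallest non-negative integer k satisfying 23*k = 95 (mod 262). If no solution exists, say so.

gcd(23, 262) = 1, so a unique solution mod 262 exists.
23⁻¹ ≡ 57 (mod 262).
k ≡ 57*95 ≡ 175 (mod 262).

175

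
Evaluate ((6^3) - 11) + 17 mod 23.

(6)^3 ≡ 9 (mod 23)
9 - 11 = -2 ≡ 21 (mod 23)
21 + 17 = 38 ≡ 15 (mod 23)

15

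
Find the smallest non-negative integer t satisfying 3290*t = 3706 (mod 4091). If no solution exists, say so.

1262

gcd(3290, 4091) = 1, so a unique solution mod 4091 exists.
3290⁻¹ ≡ 1665 (mod 4091).
t ≡ 1665*3706 ≡ 1262 (mod 4091).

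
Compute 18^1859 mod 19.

1859 in binary is 11101000011, i.e. 1859 = 1024 + 512 + 256 + 64 + 2 + 1.
18^1 ≡ 18 (mod 19)
18^2 ≡ 18^2 = 324 ≡ 1 (mod 19)
18^4 ≡ 1^2 = 1 (mod 19)
18^8 ≡ 1^2 = 1 (mod 19)
18^16 ≡ 1^2 = 1 (mod 19)
18^32 ≡ 1^2 = 1 (mod 19)
18^64 ≡ 1^2 = 1 (mod 19)
18^128 ≡ 1^2 = 1 (mod 19)
18^256 ≡ 1^2 = 1 (mod 19)
18^512 ≡ 1^2 = 1 (mod 19)
18^1024 ≡ 1^2 = 1 (mod 19)
18^1859 = 18^1024 * 18^512 * 18^256 * 18^64 * 18^2 * 18^1 ≡ 1 * 1 * 1 * 1 * 1 * 18 (mod 19).
Accumulate the product:
1 * 1 = 1
1 * 1 = 1
1 * 1 = 1
1 * 1 = 1
1 * 18 = 18

18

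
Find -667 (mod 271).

-667 = -3*271 + 146, so -667 ≡ 146 (mod 271).

146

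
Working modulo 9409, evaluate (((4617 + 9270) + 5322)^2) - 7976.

3770

4617 + 9270 = 13887 ≡ 4478 (mod 9409)
4478 + 5322 = 9800 ≡ 391 (mod 9409)
(391)^2 ≡ 2337 (mod 9409)
2337 - 7976 = -5639 ≡ 3770 (mod 9409)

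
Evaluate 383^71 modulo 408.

By square-and-multiply:
71 in binary is 1000111, i.e. 71 = 64 + 4 + 2 + 1.
383^1 ≡ 383 (mod 408)
383^2 ≡ 383^2 = 146689 ≡ 217 (mod 408)
383^4 ≡ 217^2 = 47089 ≡ 169 (mod 408)
383^8 ≡ 169^2 = 28561 ≡ 1 (mod 408)
383^16 ≡ 1^2 = 1 (mod 408)
383^32 ≡ 1^2 = 1 (mod 408)
383^64 ≡ 1^2 = 1 (mod 408)
383^71 = 383^64 · 383^4 · 383^2 · 383^1 ≡ 1 · 169 · 217 · 383 (mod 408).
Accumulate the product:
1 · 169 = 169
169 · 217 = 36673 ≡ 361
361 · 383 = 138263 ≡ 359

359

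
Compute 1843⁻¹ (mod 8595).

Run the extended Euclidean algorithm:
8595 = 4×1843 + 1223
1843 = 1×1223 + 620
1223 = 1×620 + 603
620 = 1×603 + 17
603 = 35×17 + 8
17 = 2×8 + 1
8 = 8×1 + 0
gcd(1843, 8595) = 1, so the inverse exists.
Bézout: 1 = −217×8595 + 1012×1843.
So 1843⁻¹ ≡ 1012 (mod 8595).

1012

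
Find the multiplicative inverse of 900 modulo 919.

919 = 1·900 + 19
900 = 47·19 + 7
19 = 2·7 + 5
7 = 1·5 + 2
5 = 2·2 + 1
2 = 2·1 + 0
gcd(900, 919) = 1, so the inverse exists.
Bézout: 1 = 379·919 − 387·900.
So 900⁻¹ ≡ −387 ≡ 532 (mod 919).

532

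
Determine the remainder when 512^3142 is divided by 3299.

Using repeated squaring:
3142 in binary is 110001000110, i.e. 3142 = 2048 + 1024 + 64 + 4 + 2.
512^1 ≡ 512 (mod 3299)
512^2 ≡ 512^2 = 262144 ≡ 1523 (mod 3299)
512^4 ≡ 1523^2 = 2319529 ≡ 332 (mod 3299)
512^8 ≡ 332^2 = 110224 ≡ 1357 (mod 3299)
512^16 ≡ 1357^2 = 1841449 ≡ 607 (mod 3299)
512^32 ≡ 607^2 = 368449 ≡ 2260 (mod 3299)
512^64 ≡ 2260^2 = 5107600 ≡ 748 (mod 3299)
512^128 ≡ 748^2 = 559504 ≡ 1973 (mod 3299)
512^256 ≡ 1973^2 = 3892729 ≡ 3208 (mod 3299)
512^512 ≡ 3208^2 = 10291264 ≡ 1683 (mod 3299)
512^1024 ≡ 1683^2 = 2832489 ≡ 1947 (mod 3299)
512^2048 ≡ 1947^2 = 3790809 ≡ 258 (mod 3299)
512^3142 = 512^2048 × 512^1024 × 512^64 × 512^4 × 512^2 ≡ 258 × 1947 × 748 × 332 × 1523 (mod 3299).
Accumulate the product:
258 × 1947 = 502326 ≡ 878
878 × 748 = 656744 ≡ 243
243 × 332 = 80676 ≡ 1500
1500 × 1523 = 2284500 ≡ 1592

1592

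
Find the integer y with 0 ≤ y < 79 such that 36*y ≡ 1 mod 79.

11

Run the extended Euclidean algorithm:
79 = 2×36 + 7
36 = 5×7 + 1
7 = 7×1 + 0
gcd(36, 79) = 1, so the inverse exists.
Bézout: 1 = −5×79 + 11×36.
So 36⁻¹ ≡ 11 (mod 79).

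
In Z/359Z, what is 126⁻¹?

Apply the Euclidean algorithm and back-substitute:
359 = 2*126 + 107
126 = 1*107 + 19
107 = 5*19 + 12
19 = 1*12 + 7
12 = 1*7 + 5
7 = 1*5 + 2
5 = 2*2 + 1
2 = 2*1 + 0
gcd(126, 359) = 1, so the inverse exists.
Back-substitute for 1:
1 = 1*5 − 2*2
  = −2*7 + 3*5
  = 3*12 − 5*7
  = −5*19 + 8*12
  = 8*107 − 45*19
  = −45*126 + 53*107
  = 53*359 − 151*126
So 126⁻¹ ≡ −151 ≡ 208 (mod 359).

208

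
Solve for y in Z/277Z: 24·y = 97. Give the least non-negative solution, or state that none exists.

gcd(24, 277) = 1, so a unique solution mod 277 exists.
24⁻¹ ≡ 127 (mod 277).
y ≡ 127·97 ≡ 131 (mod 277).

131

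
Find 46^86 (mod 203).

86

Compute successive squares:
86 in binary is 1010110, i.e. 86 = 64 + 16 + 4 + 2.
46^1 ≡ 46 (mod 203)
46^2 ≡ 46^2 = 2116 ≡ 86 (mod 203)
46^4 ≡ 86^2 = 7396 ≡ 88 (mod 203)
46^8 ≡ 88^2 = 7744 ≡ 30 (mod 203)
46^16 ≡ 30^2 = 900 ≡ 88 (mod 203)
46^32 ≡ 88^2 = 7744 ≡ 30 (mod 203)
46^64 ≡ 30^2 = 900 ≡ 88 (mod 203)
46^86 = 46^64 · 46^16 · 46^4 · 46^2 ≡ 88 · 88 · 88 · 86 (mod 203).
Accumulate the product:
88 · 88 = 7744 ≡ 30
30 · 88 = 2640 ≡ 1
1 · 86 = 86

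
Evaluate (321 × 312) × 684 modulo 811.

420

321 × 312 = 100152 ≡ 399 (mod 811)
399 × 684 = 272916 ≡ 420 (mod 811)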